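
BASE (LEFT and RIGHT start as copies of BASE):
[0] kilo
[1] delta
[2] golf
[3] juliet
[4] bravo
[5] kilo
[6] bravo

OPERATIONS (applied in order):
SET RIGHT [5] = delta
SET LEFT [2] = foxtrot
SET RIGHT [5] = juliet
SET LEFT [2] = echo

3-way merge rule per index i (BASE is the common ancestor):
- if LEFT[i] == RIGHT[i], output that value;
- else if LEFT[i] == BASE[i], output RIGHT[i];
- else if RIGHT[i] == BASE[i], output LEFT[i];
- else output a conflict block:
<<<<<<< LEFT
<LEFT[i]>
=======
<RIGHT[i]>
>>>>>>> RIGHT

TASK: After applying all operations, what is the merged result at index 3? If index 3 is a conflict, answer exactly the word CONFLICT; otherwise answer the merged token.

Final LEFT:  [kilo, delta, echo, juliet, bravo, kilo, bravo]
Final RIGHT: [kilo, delta, golf, juliet, bravo, juliet, bravo]
i=0: L=kilo R=kilo -> agree -> kilo
i=1: L=delta R=delta -> agree -> delta
i=2: L=echo, R=golf=BASE -> take LEFT -> echo
i=3: L=juliet R=juliet -> agree -> juliet
i=4: L=bravo R=bravo -> agree -> bravo
i=5: L=kilo=BASE, R=juliet -> take RIGHT -> juliet
i=6: L=bravo R=bravo -> agree -> bravo
Index 3 -> juliet

Answer: juliet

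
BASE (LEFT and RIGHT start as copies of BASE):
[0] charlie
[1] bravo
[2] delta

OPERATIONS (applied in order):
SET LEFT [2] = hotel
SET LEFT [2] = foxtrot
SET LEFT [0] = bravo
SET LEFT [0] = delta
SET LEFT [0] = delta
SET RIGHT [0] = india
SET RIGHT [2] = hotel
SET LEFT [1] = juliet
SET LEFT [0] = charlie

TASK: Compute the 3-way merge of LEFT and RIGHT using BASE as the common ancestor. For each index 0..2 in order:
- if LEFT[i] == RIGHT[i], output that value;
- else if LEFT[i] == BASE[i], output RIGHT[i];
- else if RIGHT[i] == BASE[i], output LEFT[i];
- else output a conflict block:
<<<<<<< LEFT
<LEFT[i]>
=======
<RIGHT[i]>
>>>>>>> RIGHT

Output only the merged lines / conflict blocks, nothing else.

Final LEFT:  [charlie, juliet, foxtrot]
Final RIGHT: [india, bravo, hotel]
i=0: L=charlie=BASE, R=india -> take RIGHT -> india
i=1: L=juliet, R=bravo=BASE -> take LEFT -> juliet
i=2: BASE=delta L=foxtrot R=hotel all differ -> CONFLICT

Answer: india
juliet
<<<<<<< LEFT
foxtrot
=======
hotel
>>>>>>> RIGHT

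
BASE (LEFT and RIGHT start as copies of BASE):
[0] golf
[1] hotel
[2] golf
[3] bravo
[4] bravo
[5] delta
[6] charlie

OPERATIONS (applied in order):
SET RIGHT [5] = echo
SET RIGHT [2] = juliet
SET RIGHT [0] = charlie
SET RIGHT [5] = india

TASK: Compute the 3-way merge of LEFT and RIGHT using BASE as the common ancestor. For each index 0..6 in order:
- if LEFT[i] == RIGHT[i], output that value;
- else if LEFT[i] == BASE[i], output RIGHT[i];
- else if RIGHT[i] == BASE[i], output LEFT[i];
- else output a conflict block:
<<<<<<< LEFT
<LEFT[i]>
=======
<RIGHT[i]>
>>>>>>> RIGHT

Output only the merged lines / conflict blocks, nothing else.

Answer: charlie
hotel
juliet
bravo
bravo
india
charlie

Derivation:
Final LEFT:  [golf, hotel, golf, bravo, bravo, delta, charlie]
Final RIGHT: [charlie, hotel, juliet, bravo, bravo, india, charlie]
i=0: L=golf=BASE, R=charlie -> take RIGHT -> charlie
i=1: L=hotel R=hotel -> agree -> hotel
i=2: L=golf=BASE, R=juliet -> take RIGHT -> juliet
i=3: L=bravo R=bravo -> agree -> bravo
i=4: L=bravo R=bravo -> agree -> bravo
i=5: L=delta=BASE, R=india -> take RIGHT -> india
i=6: L=charlie R=charlie -> agree -> charlie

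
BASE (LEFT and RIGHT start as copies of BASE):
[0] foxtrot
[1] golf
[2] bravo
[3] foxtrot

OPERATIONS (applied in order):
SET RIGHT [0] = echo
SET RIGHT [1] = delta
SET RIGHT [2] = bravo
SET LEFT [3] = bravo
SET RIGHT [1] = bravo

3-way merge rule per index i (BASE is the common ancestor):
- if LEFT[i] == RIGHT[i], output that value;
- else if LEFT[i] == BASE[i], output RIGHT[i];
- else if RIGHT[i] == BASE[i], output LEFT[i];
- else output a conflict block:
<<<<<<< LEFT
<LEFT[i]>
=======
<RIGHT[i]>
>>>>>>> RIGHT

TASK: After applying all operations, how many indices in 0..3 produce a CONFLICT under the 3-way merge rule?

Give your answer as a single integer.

Answer: 0

Derivation:
Final LEFT:  [foxtrot, golf, bravo, bravo]
Final RIGHT: [echo, bravo, bravo, foxtrot]
i=0: L=foxtrot=BASE, R=echo -> take RIGHT -> echo
i=1: L=golf=BASE, R=bravo -> take RIGHT -> bravo
i=2: L=bravo R=bravo -> agree -> bravo
i=3: L=bravo, R=foxtrot=BASE -> take LEFT -> bravo
Conflict count: 0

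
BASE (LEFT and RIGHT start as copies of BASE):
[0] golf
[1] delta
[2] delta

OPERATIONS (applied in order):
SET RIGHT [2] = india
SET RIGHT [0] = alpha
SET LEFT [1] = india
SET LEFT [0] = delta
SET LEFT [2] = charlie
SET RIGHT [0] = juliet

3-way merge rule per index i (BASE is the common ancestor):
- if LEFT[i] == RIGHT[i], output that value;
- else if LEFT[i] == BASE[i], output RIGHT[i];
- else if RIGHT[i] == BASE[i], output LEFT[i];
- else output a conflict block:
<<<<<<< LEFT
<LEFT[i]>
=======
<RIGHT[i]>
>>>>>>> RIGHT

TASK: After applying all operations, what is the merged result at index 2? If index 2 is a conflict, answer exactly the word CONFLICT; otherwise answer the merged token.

Answer: CONFLICT

Derivation:
Final LEFT:  [delta, india, charlie]
Final RIGHT: [juliet, delta, india]
i=0: BASE=golf L=delta R=juliet all differ -> CONFLICT
i=1: L=india, R=delta=BASE -> take LEFT -> india
i=2: BASE=delta L=charlie R=india all differ -> CONFLICT
Index 2 -> CONFLICT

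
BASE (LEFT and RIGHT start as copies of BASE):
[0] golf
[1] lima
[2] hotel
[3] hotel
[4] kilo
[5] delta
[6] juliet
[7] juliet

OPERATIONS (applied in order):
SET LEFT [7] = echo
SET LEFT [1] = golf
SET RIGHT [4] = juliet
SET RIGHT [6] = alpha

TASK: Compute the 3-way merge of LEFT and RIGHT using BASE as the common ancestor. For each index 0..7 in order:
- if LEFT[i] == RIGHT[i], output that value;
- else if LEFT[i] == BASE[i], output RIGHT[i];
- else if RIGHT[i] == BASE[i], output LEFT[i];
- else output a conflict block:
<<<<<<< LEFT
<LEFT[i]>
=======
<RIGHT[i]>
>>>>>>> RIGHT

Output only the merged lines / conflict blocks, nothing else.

Final LEFT:  [golf, golf, hotel, hotel, kilo, delta, juliet, echo]
Final RIGHT: [golf, lima, hotel, hotel, juliet, delta, alpha, juliet]
i=0: L=golf R=golf -> agree -> golf
i=1: L=golf, R=lima=BASE -> take LEFT -> golf
i=2: L=hotel R=hotel -> agree -> hotel
i=3: L=hotel R=hotel -> agree -> hotel
i=4: L=kilo=BASE, R=juliet -> take RIGHT -> juliet
i=5: L=delta R=delta -> agree -> delta
i=6: L=juliet=BASE, R=alpha -> take RIGHT -> alpha
i=7: L=echo, R=juliet=BASE -> take LEFT -> echo

Answer: golf
golf
hotel
hotel
juliet
delta
alpha
echo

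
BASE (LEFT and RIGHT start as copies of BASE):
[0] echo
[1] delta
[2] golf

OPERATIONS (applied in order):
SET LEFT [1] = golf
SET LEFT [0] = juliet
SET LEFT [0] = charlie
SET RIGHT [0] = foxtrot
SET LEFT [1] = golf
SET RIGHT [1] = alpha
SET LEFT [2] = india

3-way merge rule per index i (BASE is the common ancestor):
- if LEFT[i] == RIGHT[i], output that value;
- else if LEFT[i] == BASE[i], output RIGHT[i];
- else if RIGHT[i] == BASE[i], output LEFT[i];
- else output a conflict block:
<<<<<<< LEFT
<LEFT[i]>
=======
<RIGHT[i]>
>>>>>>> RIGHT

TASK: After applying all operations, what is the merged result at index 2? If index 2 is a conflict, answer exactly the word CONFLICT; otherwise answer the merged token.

Answer: india

Derivation:
Final LEFT:  [charlie, golf, india]
Final RIGHT: [foxtrot, alpha, golf]
i=0: BASE=echo L=charlie R=foxtrot all differ -> CONFLICT
i=1: BASE=delta L=golf R=alpha all differ -> CONFLICT
i=2: L=india, R=golf=BASE -> take LEFT -> india
Index 2 -> india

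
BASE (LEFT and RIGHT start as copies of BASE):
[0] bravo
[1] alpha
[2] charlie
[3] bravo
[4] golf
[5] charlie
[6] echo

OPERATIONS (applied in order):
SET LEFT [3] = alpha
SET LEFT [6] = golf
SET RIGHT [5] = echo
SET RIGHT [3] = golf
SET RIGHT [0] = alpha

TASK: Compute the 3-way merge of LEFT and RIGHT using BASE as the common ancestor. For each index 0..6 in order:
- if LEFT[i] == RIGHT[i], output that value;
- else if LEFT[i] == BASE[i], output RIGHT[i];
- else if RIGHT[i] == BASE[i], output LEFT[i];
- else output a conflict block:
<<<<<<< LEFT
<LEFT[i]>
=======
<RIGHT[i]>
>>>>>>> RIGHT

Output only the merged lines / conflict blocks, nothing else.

Final LEFT:  [bravo, alpha, charlie, alpha, golf, charlie, golf]
Final RIGHT: [alpha, alpha, charlie, golf, golf, echo, echo]
i=0: L=bravo=BASE, R=alpha -> take RIGHT -> alpha
i=1: L=alpha R=alpha -> agree -> alpha
i=2: L=charlie R=charlie -> agree -> charlie
i=3: BASE=bravo L=alpha R=golf all differ -> CONFLICT
i=4: L=golf R=golf -> agree -> golf
i=5: L=charlie=BASE, R=echo -> take RIGHT -> echo
i=6: L=golf, R=echo=BASE -> take LEFT -> golf

Answer: alpha
alpha
charlie
<<<<<<< LEFT
alpha
=======
golf
>>>>>>> RIGHT
golf
echo
golf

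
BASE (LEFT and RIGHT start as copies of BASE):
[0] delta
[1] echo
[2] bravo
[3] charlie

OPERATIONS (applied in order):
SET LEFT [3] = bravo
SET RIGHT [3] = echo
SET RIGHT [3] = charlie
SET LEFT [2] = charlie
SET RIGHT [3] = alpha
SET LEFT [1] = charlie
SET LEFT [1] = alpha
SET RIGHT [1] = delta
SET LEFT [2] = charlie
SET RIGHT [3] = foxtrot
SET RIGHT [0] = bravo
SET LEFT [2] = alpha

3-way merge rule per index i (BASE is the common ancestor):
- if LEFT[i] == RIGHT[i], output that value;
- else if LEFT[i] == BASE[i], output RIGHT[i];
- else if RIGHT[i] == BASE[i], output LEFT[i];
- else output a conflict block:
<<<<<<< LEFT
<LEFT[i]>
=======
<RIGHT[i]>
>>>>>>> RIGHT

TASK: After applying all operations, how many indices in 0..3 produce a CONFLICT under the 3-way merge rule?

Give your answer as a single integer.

Final LEFT:  [delta, alpha, alpha, bravo]
Final RIGHT: [bravo, delta, bravo, foxtrot]
i=0: L=delta=BASE, R=bravo -> take RIGHT -> bravo
i=1: BASE=echo L=alpha R=delta all differ -> CONFLICT
i=2: L=alpha, R=bravo=BASE -> take LEFT -> alpha
i=3: BASE=charlie L=bravo R=foxtrot all differ -> CONFLICT
Conflict count: 2

Answer: 2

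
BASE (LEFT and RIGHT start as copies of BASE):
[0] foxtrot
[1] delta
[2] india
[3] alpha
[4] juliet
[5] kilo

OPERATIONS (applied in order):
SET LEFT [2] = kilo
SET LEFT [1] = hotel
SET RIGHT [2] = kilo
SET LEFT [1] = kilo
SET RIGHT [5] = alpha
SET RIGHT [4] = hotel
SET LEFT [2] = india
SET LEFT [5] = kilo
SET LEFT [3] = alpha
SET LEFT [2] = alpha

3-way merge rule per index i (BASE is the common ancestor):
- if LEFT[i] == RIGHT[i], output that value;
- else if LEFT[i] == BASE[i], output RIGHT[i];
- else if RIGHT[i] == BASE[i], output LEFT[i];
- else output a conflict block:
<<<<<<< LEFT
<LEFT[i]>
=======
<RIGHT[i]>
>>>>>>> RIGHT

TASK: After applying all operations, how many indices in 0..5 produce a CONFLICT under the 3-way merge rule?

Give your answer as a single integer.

Answer: 1

Derivation:
Final LEFT:  [foxtrot, kilo, alpha, alpha, juliet, kilo]
Final RIGHT: [foxtrot, delta, kilo, alpha, hotel, alpha]
i=0: L=foxtrot R=foxtrot -> agree -> foxtrot
i=1: L=kilo, R=delta=BASE -> take LEFT -> kilo
i=2: BASE=india L=alpha R=kilo all differ -> CONFLICT
i=3: L=alpha R=alpha -> agree -> alpha
i=4: L=juliet=BASE, R=hotel -> take RIGHT -> hotel
i=5: L=kilo=BASE, R=alpha -> take RIGHT -> alpha
Conflict count: 1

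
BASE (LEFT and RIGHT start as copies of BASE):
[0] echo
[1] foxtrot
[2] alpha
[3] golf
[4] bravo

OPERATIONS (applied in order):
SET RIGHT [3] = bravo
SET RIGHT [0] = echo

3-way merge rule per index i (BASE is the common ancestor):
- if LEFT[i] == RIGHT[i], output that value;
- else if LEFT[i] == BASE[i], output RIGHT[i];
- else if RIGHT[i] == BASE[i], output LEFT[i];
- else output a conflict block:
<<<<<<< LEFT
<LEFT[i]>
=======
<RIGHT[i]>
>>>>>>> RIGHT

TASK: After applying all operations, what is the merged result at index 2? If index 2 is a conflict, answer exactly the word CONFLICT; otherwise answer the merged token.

Final LEFT:  [echo, foxtrot, alpha, golf, bravo]
Final RIGHT: [echo, foxtrot, alpha, bravo, bravo]
i=0: L=echo R=echo -> agree -> echo
i=1: L=foxtrot R=foxtrot -> agree -> foxtrot
i=2: L=alpha R=alpha -> agree -> alpha
i=3: L=golf=BASE, R=bravo -> take RIGHT -> bravo
i=4: L=bravo R=bravo -> agree -> bravo
Index 2 -> alpha

Answer: alpha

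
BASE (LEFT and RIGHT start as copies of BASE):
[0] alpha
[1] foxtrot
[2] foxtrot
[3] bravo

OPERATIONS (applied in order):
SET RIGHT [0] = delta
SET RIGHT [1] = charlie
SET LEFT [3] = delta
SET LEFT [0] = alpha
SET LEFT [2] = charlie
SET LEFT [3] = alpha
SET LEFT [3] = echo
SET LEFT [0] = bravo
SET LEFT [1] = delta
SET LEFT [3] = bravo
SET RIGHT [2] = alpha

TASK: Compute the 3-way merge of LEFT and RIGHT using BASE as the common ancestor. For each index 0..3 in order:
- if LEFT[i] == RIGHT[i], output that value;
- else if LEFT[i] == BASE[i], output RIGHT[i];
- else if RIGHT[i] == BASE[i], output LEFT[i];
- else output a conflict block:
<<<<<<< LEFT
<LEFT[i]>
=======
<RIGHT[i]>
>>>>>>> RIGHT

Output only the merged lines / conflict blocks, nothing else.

Answer: <<<<<<< LEFT
bravo
=======
delta
>>>>>>> RIGHT
<<<<<<< LEFT
delta
=======
charlie
>>>>>>> RIGHT
<<<<<<< LEFT
charlie
=======
alpha
>>>>>>> RIGHT
bravo

Derivation:
Final LEFT:  [bravo, delta, charlie, bravo]
Final RIGHT: [delta, charlie, alpha, bravo]
i=0: BASE=alpha L=bravo R=delta all differ -> CONFLICT
i=1: BASE=foxtrot L=delta R=charlie all differ -> CONFLICT
i=2: BASE=foxtrot L=charlie R=alpha all differ -> CONFLICT
i=3: L=bravo R=bravo -> agree -> bravo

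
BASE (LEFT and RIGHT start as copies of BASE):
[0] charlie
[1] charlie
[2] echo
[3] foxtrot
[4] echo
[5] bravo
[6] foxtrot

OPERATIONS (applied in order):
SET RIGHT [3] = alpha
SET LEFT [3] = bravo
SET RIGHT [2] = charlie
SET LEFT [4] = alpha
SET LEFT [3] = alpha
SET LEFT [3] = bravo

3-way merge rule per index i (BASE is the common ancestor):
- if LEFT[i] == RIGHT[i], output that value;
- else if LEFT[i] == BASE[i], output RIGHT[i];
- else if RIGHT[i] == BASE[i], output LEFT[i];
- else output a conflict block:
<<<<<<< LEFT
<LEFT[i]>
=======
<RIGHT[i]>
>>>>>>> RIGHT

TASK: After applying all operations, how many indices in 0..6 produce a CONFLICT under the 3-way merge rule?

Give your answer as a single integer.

Answer: 1

Derivation:
Final LEFT:  [charlie, charlie, echo, bravo, alpha, bravo, foxtrot]
Final RIGHT: [charlie, charlie, charlie, alpha, echo, bravo, foxtrot]
i=0: L=charlie R=charlie -> agree -> charlie
i=1: L=charlie R=charlie -> agree -> charlie
i=2: L=echo=BASE, R=charlie -> take RIGHT -> charlie
i=3: BASE=foxtrot L=bravo R=alpha all differ -> CONFLICT
i=4: L=alpha, R=echo=BASE -> take LEFT -> alpha
i=5: L=bravo R=bravo -> agree -> bravo
i=6: L=foxtrot R=foxtrot -> agree -> foxtrot
Conflict count: 1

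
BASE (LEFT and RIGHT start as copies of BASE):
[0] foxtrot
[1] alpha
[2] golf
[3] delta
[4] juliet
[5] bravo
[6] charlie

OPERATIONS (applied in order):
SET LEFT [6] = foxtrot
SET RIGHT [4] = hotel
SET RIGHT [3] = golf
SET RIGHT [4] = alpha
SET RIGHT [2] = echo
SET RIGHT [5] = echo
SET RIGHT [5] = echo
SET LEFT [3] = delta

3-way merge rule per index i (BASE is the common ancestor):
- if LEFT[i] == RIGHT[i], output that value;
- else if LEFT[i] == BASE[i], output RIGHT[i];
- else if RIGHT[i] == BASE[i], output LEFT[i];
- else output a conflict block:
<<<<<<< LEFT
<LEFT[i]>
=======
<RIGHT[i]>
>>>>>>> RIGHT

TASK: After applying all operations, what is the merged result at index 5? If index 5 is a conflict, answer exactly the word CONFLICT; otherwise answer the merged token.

Answer: echo

Derivation:
Final LEFT:  [foxtrot, alpha, golf, delta, juliet, bravo, foxtrot]
Final RIGHT: [foxtrot, alpha, echo, golf, alpha, echo, charlie]
i=0: L=foxtrot R=foxtrot -> agree -> foxtrot
i=1: L=alpha R=alpha -> agree -> alpha
i=2: L=golf=BASE, R=echo -> take RIGHT -> echo
i=3: L=delta=BASE, R=golf -> take RIGHT -> golf
i=4: L=juliet=BASE, R=alpha -> take RIGHT -> alpha
i=5: L=bravo=BASE, R=echo -> take RIGHT -> echo
i=6: L=foxtrot, R=charlie=BASE -> take LEFT -> foxtrot
Index 5 -> echo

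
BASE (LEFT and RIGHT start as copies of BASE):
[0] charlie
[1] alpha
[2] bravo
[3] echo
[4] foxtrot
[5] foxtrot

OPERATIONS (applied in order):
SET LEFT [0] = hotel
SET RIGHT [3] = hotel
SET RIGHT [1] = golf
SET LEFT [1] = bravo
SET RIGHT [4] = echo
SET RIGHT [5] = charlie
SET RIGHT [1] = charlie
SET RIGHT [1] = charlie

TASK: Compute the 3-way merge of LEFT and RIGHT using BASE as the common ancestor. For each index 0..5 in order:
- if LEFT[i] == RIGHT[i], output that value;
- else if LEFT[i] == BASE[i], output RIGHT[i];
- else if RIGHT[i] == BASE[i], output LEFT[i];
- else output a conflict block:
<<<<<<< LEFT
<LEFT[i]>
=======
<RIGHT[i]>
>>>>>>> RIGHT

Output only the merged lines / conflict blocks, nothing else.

Answer: hotel
<<<<<<< LEFT
bravo
=======
charlie
>>>>>>> RIGHT
bravo
hotel
echo
charlie

Derivation:
Final LEFT:  [hotel, bravo, bravo, echo, foxtrot, foxtrot]
Final RIGHT: [charlie, charlie, bravo, hotel, echo, charlie]
i=0: L=hotel, R=charlie=BASE -> take LEFT -> hotel
i=1: BASE=alpha L=bravo R=charlie all differ -> CONFLICT
i=2: L=bravo R=bravo -> agree -> bravo
i=3: L=echo=BASE, R=hotel -> take RIGHT -> hotel
i=4: L=foxtrot=BASE, R=echo -> take RIGHT -> echo
i=5: L=foxtrot=BASE, R=charlie -> take RIGHT -> charlie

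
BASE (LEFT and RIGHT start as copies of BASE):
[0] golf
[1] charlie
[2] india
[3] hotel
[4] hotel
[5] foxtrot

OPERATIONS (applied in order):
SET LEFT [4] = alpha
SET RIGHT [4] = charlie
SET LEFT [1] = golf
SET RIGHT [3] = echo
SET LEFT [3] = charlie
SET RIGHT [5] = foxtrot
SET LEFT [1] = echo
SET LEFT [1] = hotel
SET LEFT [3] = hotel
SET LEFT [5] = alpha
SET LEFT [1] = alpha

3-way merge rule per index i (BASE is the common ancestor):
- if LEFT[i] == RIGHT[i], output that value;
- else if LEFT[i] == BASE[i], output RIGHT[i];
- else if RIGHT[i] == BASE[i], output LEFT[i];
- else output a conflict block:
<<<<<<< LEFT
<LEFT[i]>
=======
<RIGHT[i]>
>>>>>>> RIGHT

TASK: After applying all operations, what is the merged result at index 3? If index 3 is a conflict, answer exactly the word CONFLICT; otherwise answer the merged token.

Final LEFT:  [golf, alpha, india, hotel, alpha, alpha]
Final RIGHT: [golf, charlie, india, echo, charlie, foxtrot]
i=0: L=golf R=golf -> agree -> golf
i=1: L=alpha, R=charlie=BASE -> take LEFT -> alpha
i=2: L=india R=india -> agree -> india
i=3: L=hotel=BASE, R=echo -> take RIGHT -> echo
i=4: BASE=hotel L=alpha R=charlie all differ -> CONFLICT
i=5: L=alpha, R=foxtrot=BASE -> take LEFT -> alpha
Index 3 -> echo

Answer: echo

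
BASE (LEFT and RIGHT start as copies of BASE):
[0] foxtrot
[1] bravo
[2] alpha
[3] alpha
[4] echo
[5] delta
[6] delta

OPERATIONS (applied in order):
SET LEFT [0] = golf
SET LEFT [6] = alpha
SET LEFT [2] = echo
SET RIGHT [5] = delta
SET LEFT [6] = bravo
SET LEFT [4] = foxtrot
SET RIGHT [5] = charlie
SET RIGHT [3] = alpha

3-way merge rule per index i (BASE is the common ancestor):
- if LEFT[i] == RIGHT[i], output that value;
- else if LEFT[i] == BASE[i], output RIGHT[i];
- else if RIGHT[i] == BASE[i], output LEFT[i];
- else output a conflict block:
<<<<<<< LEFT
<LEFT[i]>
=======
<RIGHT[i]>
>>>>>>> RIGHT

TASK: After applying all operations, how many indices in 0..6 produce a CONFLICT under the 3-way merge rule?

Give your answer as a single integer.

Final LEFT:  [golf, bravo, echo, alpha, foxtrot, delta, bravo]
Final RIGHT: [foxtrot, bravo, alpha, alpha, echo, charlie, delta]
i=0: L=golf, R=foxtrot=BASE -> take LEFT -> golf
i=1: L=bravo R=bravo -> agree -> bravo
i=2: L=echo, R=alpha=BASE -> take LEFT -> echo
i=3: L=alpha R=alpha -> agree -> alpha
i=4: L=foxtrot, R=echo=BASE -> take LEFT -> foxtrot
i=5: L=delta=BASE, R=charlie -> take RIGHT -> charlie
i=6: L=bravo, R=delta=BASE -> take LEFT -> bravo
Conflict count: 0

Answer: 0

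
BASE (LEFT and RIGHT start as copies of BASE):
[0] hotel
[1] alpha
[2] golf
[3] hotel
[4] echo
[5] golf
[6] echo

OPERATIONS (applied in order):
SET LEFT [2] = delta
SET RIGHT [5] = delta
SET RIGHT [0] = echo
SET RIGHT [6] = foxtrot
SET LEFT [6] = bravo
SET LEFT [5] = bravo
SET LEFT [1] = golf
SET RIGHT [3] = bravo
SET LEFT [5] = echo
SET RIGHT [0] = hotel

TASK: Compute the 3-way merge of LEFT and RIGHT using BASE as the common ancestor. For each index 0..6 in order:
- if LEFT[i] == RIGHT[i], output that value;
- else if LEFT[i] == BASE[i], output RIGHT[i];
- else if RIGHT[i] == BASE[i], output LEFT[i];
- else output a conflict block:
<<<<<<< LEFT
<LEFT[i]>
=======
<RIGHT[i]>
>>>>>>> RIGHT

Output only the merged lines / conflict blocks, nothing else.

Answer: hotel
golf
delta
bravo
echo
<<<<<<< LEFT
echo
=======
delta
>>>>>>> RIGHT
<<<<<<< LEFT
bravo
=======
foxtrot
>>>>>>> RIGHT

Derivation:
Final LEFT:  [hotel, golf, delta, hotel, echo, echo, bravo]
Final RIGHT: [hotel, alpha, golf, bravo, echo, delta, foxtrot]
i=0: L=hotel R=hotel -> agree -> hotel
i=1: L=golf, R=alpha=BASE -> take LEFT -> golf
i=2: L=delta, R=golf=BASE -> take LEFT -> delta
i=3: L=hotel=BASE, R=bravo -> take RIGHT -> bravo
i=4: L=echo R=echo -> agree -> echo
i=5: BASE=golf L=echo R=delta all differ -> CONFLICT
i=6: BASE=echo L=bravo R=foxtrot all differ -> CONFLICT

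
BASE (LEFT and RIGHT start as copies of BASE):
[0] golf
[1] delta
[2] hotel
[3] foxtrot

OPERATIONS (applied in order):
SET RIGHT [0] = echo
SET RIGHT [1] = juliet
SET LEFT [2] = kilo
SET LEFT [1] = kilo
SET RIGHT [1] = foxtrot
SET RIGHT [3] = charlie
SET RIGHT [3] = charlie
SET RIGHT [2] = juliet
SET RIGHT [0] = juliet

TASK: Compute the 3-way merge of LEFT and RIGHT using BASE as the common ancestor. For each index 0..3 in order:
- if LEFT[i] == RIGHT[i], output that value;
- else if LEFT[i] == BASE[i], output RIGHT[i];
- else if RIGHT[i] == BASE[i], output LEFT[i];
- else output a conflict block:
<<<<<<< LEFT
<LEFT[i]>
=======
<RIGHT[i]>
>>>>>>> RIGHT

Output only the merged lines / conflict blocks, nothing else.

Final LEFT:  [golf, kilo, kilo, foxtrot]
Final RIGHT: [juliet, foxtrot, juliet, charlie]
i=0: L=golf=BASE, R=juliet -> take RIGHT -> juliet
i=1: BASE=delta L=kilo R=foxtrot all differ -> CONFLICT
i=2: BASE=hotel L=kilo R=juliet all differ -> CONFLICT
i=3: L=foxtrot=BASE, R=charlie -> take RIGHT -> charlie

Answer: juliet
<<<<<<< LEFT
kilo
=======
foxtrot
>>>>>>> RIGHT
<<<<<<< LEFT
kilo
=======
juliet
>>>>>>> RIGHT
charlie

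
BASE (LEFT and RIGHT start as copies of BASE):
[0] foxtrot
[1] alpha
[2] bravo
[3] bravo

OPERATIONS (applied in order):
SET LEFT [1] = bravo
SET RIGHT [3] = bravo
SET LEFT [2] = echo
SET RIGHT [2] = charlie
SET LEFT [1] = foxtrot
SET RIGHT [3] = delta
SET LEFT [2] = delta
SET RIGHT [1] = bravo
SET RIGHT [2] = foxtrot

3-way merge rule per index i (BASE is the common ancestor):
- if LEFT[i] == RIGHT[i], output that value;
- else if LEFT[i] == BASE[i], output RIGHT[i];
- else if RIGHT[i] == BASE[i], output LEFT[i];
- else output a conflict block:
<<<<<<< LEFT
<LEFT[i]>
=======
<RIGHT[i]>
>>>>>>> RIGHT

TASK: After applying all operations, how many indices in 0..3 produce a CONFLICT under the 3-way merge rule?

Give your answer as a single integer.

Answer: 2

Derivation:
Final LEFT:  [foxtrot, foxtrot, delta, bravo]
Final RIGHT: [foxtrot, bravo, foxtrot, delta]
i=0: L=foxtrot R=foxtrot -> agree -> foxtrot
i=1: BASE=alpha L=foxtrot R=bravo all differ -> CONFLICT
i=2: BASE=bravo L=delta R=foxtrot all differ -> CONFLICT
i=3: L=bravo=BASE, R=delta -> take RIGHT -> delta
Conflict count: 2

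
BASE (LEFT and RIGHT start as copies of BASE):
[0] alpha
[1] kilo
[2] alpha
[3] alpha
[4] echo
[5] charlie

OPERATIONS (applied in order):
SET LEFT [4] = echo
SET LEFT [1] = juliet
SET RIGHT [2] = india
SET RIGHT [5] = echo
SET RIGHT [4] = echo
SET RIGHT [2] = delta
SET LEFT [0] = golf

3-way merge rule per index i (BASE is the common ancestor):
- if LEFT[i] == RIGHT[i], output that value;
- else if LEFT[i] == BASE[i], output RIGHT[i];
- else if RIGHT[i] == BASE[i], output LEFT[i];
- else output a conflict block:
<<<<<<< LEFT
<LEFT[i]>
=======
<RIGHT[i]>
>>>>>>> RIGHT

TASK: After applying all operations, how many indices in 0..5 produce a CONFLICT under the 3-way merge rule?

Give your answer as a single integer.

Answer: 0

Derivation:
Final LEFT:  [golf, juliet, alpha, alpha, echo, charlie]
Final RIGHT: [alpha, kilo, delta, alpha, echo, echo]
i=0: L=golf, R=alpha=BASE -> take LEFT -> golf
i=1: L=juliet, R=kilo=BASE -> take LEFT -> juliet
i=2: L=alpha=BASE, R=delta -> take RIGHT -> delta
i=3: L=alpha R=alpha -> agree -> alpha
i=4: L=echo R=echo -> agree -> echo
i=5: L=charlie=BASE, R=echo -> take RIGHT -> echo
Conflict count: 0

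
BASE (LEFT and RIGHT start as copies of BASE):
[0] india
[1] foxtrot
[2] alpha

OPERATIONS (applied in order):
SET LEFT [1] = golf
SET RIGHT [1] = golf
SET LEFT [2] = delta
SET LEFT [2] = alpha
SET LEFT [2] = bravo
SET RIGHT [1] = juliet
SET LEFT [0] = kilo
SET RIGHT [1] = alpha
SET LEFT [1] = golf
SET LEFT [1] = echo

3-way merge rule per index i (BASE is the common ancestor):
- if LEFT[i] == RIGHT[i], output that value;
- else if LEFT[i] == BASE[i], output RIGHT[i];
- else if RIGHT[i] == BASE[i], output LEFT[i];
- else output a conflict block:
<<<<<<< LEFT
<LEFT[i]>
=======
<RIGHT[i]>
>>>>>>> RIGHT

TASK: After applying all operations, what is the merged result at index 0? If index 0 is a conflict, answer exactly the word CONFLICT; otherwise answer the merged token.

Final LEFT:  [kilo, echo, bravo]
Final RIGHT: [india, alpha, alpha]
i=0: L=kilo, R=india=BASE -> take LEFT -> kilo
i=1: BASE=foxtrot L=echo R=alpha all differ -> CONFLICT
i=2: L=bravo, R=alpha=BASE -> take LEFT -> bravo
Index 0 -> kilo

Answer: kilo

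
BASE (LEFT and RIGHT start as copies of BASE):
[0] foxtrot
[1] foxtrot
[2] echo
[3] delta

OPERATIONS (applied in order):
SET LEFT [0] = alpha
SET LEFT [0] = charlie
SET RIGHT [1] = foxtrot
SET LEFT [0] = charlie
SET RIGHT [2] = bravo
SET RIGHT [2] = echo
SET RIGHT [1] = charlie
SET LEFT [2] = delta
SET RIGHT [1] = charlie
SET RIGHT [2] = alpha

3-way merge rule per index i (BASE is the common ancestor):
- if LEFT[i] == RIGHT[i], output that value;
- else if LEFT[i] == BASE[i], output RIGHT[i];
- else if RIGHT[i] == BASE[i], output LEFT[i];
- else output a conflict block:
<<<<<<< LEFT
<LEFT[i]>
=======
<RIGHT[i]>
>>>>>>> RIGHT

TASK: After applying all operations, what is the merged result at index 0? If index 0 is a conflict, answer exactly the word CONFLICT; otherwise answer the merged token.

Answer: charlie

Derivation:
Final LEFT:  [charlie, foxtrot, delta, delta]
Final RIGHT: [foxtrot, charlie, alpha, delta]
i=0: L=charlie, R=foxtrot=BASE -> take LEFT -> charlie
i=1: L=foxtrot=BASE, R=charlie -> take RIGHT -> charlie
i=2: BASE=echo L=delta R=alpha all differ -> CONFLICT
i=3: L=delta R=delta -> agree -> delta
Index 0 -> charlie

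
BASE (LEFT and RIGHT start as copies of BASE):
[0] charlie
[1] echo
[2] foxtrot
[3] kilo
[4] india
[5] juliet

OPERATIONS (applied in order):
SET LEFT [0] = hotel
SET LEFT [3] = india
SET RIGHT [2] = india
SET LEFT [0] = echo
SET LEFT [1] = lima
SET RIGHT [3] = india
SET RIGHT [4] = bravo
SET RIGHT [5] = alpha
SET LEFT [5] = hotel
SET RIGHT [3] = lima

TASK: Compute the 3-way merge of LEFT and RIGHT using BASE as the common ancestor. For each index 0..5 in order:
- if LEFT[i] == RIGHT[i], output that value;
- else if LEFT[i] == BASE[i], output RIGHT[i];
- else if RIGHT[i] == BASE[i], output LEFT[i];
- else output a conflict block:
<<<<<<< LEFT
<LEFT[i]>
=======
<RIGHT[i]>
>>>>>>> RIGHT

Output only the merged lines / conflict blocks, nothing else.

Final LEFT:  [echo, lima, foxtrot, india, india, hotel]
Final RIGHT: [charlie, echo, india, lima, bravo, alpha]
i=0: L=echo, R=charlie=BASE -> take LEFT -> echo
i=1: L=lima, R=echo=BASE -> take LEFT -> lima
i=2: L=foxtrot=BASE, R=india -> take RIGHT -> india
i=3: BASE=kilo L=india R=lima all differ -> CONFLICT
i=4: L=india=BASE, R=bravo -> take RIGHT -> bravo
i=5: BASE=juliet L=hotel R=alpha all differ -> CONFLICT

Answer: echo
lima
india
<<<<<<< LEFT
india
=======
lima
>>>>>>> RIGHT
bravo
<<<<<<< LEFT
hotel
=======
alpha
>>>>>>> RIGHT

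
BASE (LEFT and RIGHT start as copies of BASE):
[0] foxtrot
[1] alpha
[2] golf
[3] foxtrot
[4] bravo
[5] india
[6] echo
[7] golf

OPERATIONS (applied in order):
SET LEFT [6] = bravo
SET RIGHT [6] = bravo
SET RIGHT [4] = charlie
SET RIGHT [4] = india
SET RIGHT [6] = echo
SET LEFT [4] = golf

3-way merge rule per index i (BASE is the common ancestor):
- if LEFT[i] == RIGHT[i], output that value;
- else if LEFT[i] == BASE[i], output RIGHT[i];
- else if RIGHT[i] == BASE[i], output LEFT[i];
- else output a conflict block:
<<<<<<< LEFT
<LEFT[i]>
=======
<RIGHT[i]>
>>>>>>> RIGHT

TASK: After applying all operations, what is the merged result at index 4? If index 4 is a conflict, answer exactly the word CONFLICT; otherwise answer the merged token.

Final LEFT:  [foxtrot, alpha, golf, foxtrot, golf, india, bravo, golf]
Final RIGHT: [foxtrot, alpha, golf, foxtrot, india, india, echo, golf]
i=0: L=foxtrot R=foxtrot -> agree -> foxtrot
i=1: L=alpha R=alpha -> agree -> alpha
i=2: L=golf R=golf -> agree -> golf
i=3: L=foxtrot R=foxtrot -> agree -> foxtrot
i=4: BASE=bravo L=golf R=india all differ -> CONFLICT
i=5: L=india R=india -> agree -> india
i=6: L=bravo, R=echo=BASE -> take LEFT -> bravo
i=7: L=golf R=golf -> agree -> golf
Index 4 -> CONFLICT

Answer: CONFLICT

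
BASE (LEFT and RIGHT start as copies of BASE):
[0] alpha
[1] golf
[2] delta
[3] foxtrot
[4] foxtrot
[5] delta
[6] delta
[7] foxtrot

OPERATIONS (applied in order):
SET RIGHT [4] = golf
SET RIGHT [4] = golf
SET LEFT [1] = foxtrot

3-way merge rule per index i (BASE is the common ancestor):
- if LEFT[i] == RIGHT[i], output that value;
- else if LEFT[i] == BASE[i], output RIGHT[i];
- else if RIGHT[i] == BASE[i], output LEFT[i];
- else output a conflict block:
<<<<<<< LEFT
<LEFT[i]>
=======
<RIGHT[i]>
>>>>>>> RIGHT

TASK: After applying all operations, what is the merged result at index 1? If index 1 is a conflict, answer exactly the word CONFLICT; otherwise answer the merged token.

Answer: foxtrot

Derivation:
Final LEFT:  [alpha, foxtrot, delta, foxtrot, foxtrot, delta, delta, foxtrot]
Final RIGHT: [alpha, golf, delta, foxtrot, golf, delta, delta, foxtrot]
i=0: L=alpha R=alpha -> agree -> alpha
i=1: L=foxtrot, R=golf=BASE -> take LEFT -> foxtrot
i=2: L=delta R=delta -> agree -> delta
i=3: L=foxtrot R=foxtrot -> agree -> foxtrot
i=4: L=foxtrot=BASE, R=golf -> take RIGHT -> golf
i=5: L=delta R=delta -> agree -> delta
i=6: L=delta R=delta -> agree -> delta
i=7: L=foxtrot R=foxtrot -> agree -> foxtrot
Index 1 -> foxtrot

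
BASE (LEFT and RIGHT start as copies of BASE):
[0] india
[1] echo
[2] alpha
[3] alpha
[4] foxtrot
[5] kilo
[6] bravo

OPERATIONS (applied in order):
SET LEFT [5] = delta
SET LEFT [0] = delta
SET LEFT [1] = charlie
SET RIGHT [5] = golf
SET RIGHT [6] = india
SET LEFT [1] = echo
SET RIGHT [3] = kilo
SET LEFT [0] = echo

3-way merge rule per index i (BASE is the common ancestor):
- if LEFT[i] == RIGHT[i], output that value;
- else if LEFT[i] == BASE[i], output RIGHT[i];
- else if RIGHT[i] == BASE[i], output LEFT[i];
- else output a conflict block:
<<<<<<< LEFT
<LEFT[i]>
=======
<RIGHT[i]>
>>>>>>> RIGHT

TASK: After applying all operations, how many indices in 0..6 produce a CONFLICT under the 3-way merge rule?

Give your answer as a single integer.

Answer: 1

Derivation:
Final LEFT:  [echo, echo, alpha, alpha, foxtrot, delta, bravo]
Final RIGHT: [india, echo, alpha, kilo, foxtrot, golf, india]
i=0: L=echo, R=india=BASE -> take LEFT -> echo
i=1: L=echo R=echo -> agree -> echo
i=2: L=alpha R=alpha -> agree -> alpha
i=3: L=alpha=BASE, R=kilo -> take RIGHT -> kilo
i=4: L=foxtrot R=foxtrot -> agree -> foxtrot
i=5: BASE=kilo L=delta R=golf all differ -> CONFLICT
i=6: L=bravo=BASE, R=india -> take RIGHT -> india
Conflict count: 1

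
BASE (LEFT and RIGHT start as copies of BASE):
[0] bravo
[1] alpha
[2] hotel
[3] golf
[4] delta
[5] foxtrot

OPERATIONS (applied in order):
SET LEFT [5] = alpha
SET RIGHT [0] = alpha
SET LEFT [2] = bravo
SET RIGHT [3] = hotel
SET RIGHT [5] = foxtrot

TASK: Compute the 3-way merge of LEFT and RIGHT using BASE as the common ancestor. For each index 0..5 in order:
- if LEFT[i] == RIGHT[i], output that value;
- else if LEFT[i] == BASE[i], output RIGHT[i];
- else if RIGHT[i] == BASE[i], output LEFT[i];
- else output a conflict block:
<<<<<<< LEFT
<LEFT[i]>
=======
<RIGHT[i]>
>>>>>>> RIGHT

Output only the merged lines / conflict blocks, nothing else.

Answer: alpha
alpha
bravo
hotel
delta
alpha

Derivation:
Final LEFT:  [bravo, alpha, bravo, golf, delta, alpha]
Final RIGHT: [alpha, alpha, hotel, hotel, delta, foxtrot]
i=0: L=bravo=BASE, R=alpha -> take RIGHT -> alpha
i=1: L=alpha R=alpha -> agree -> alpha
i=2: L=bravo, R=hotel=BASE -> take LEFT -> bravo
i=3: L=golf=BASE, R=hotel -> take RIGHT -> hotel
i=4: L=delta R=delta -> agree -> delta
i=5: L=alpha, R=foxtrot=BASE -> take LEFT -> alpha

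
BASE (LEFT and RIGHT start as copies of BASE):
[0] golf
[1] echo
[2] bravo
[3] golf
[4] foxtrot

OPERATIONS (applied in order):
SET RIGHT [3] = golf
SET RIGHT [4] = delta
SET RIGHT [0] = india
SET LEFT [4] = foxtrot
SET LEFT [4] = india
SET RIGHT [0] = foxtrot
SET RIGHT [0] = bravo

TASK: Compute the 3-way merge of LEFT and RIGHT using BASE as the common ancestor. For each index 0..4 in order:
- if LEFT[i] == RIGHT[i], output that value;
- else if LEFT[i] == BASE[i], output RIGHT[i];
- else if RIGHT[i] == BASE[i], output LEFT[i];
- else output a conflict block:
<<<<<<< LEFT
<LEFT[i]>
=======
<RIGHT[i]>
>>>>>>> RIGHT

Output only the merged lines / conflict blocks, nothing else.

Final LEFT:  [golf, echo, bravo, golf, india]
Final RIGHT: [bravo, echo, bravo, golf, delta]
i=0: L=golf=BASE, R=bravo -> take RIGHT -> bravo
i=1: L=echo R=echo -> agree -> echo
i=2: L=bravo R=bravo -> agree -> bravo
i=3: L=golf R=golf -> agree -> golf
i=4: BASE=foxtrot L=india R=delta all differ -> CONFLICT

Answer: bravo
echo
bravo
golf
<<<<<<< LEFT
india
=======
delta
>>>>>>> RIGHT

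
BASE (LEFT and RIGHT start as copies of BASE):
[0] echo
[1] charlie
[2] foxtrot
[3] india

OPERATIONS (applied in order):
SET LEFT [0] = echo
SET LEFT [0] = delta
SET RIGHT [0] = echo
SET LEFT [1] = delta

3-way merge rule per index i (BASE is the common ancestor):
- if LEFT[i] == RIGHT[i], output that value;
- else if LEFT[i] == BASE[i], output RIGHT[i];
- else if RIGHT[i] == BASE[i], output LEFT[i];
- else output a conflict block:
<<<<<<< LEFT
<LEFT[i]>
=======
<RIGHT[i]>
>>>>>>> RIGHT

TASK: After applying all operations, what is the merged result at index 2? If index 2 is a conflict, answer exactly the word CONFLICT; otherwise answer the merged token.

Answer: foxtrot

Derivation:
Final LEFT:  [delta, delta, foxtrot, india]
Final RIGHT: [echo, charlie, foxtrot, india]
i=0: L=delta, R=echo=BASE -> take LEFT -> delta
i=1: L=delta, R=charlie=BASE -> take LEFT -> delta
i=2: L=foxtrot R=foxtrot -> agree -> foxtrot
i=3: L=india R=india -> agree -> india
Index 2 -> foxtrot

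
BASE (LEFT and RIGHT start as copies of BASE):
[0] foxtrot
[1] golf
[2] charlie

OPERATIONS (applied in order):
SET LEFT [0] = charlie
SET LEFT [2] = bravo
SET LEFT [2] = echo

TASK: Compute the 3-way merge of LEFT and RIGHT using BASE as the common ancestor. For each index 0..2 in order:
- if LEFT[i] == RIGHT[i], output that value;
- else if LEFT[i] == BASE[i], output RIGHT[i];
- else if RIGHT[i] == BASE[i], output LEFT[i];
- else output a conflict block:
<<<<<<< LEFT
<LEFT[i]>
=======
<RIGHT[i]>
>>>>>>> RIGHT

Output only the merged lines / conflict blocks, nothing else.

Final LEFT:  [charlie, golf, echo]
Final RIGHT: [foxtrot, golf, charlie]
i=0: L=charlie, R=foxtrot=BASE -> take LEFT -> charlie
i=1: L=golf R=golf -> agree -> golf
i=2: L=echo, R=charlie=BASE -> take LEFT -> echo

Answer: charlie
golf
echo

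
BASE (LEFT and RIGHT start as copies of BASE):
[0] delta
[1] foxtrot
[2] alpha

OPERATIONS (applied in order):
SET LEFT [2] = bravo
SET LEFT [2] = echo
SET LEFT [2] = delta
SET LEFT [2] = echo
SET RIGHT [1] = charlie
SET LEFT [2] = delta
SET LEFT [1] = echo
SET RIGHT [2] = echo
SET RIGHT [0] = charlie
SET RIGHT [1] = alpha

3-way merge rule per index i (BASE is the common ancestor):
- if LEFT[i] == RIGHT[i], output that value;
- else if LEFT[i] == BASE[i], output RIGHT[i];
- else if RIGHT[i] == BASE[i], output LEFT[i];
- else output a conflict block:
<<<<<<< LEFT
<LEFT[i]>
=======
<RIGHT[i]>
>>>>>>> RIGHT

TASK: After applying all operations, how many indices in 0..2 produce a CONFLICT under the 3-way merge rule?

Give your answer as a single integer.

Answer: 2

Derivation:
Final LEFT:  [delta, echo, delta]
Final RIGHT: [charlie, alpha, echo]
i=0: L=delta=BASE, R=charlie -> take RIGHT -> charlie
i=1: BASE=foxtrot L=echo R=alpha all differ -> CONFLICT
i=2: BASE=alpha L=delta R=echo all differ -> CONFLICT
Conflict count: 2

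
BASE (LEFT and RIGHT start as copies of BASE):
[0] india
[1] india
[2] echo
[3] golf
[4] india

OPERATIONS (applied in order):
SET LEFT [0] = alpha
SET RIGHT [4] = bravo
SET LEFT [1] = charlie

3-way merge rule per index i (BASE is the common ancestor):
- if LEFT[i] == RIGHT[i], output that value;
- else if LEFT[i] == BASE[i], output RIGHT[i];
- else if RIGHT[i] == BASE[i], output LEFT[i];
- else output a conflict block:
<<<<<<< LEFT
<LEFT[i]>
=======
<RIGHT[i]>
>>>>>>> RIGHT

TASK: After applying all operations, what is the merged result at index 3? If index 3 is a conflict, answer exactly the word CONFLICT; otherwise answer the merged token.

Final LEFT:  [alpha, charlie, echo, golf, india]
Final RIGHT: [india, india, echo, golf, bravo]
i=0: L=alpha, R=india=BASE -> take LEFT -> alpha
i=1: L=charlie, R=india=BASE -> take LEFT -> charlie
i=2: L=echo R=echo -> agree -> echo
i=3: L=golf R=golf -> agree -> golf
i=4: L=india=BASE, R=bravo -> take RIGHT -> bravo
Index 3 -> golf

Answer: golf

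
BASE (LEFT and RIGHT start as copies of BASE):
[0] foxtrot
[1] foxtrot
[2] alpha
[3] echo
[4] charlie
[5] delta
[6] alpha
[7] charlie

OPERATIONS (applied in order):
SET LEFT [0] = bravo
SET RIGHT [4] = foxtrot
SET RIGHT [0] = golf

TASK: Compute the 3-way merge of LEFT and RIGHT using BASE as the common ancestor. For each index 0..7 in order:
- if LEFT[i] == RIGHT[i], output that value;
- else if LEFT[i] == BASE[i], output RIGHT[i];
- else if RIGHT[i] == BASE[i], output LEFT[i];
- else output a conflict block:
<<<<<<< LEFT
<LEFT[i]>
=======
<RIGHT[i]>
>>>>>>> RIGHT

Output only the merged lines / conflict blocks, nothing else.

Final LEFT:  [bravo, foxtrot, alpha, echo, charlie, delta, alpha, charlie]
Final RIGHT: [golf, foxtrot, alpha, echo, foxtrot, delta, alpha, charlie]
i=0: BASE=foxtrot L=bravo R=golf all differ -> CONFLICT
i=1: L=foxtrot R=foxtrot -> agree -> foxtrot
i=2: L=alpha R=alpha -> agree -> alpha
i=3: L=echo R=echo -> agree -> echo
i=4: L=charlie=BASE, R=foxtrot -> take RIGHT -> foxtrot
i=5: L=delta R=delta -> agree -> delta
i=6: L=alpha R=alpha -> agree -> alpha
i=7: L=charlie R=charlie -> agree -> charlie

Answer: <<<<<<< LEFT
bravo
=======
golf
>>>>>>> RIGHT
foxtrot
alpha
echo
foxtrot
delta
alpha
charlie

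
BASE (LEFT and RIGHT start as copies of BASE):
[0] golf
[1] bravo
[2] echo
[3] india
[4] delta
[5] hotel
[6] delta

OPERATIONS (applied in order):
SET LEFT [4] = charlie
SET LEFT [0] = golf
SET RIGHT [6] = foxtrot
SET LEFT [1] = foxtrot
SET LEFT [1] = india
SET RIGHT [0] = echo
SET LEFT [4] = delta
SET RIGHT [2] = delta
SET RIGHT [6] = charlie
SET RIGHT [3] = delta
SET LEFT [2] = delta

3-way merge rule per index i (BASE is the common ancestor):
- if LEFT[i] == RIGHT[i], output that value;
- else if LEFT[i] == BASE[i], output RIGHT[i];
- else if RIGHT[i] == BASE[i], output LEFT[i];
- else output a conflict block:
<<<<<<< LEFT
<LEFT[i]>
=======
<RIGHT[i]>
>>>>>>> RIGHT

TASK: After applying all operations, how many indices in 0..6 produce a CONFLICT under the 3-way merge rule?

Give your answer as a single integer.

Answer: 0

Derivation:
Final LEFT:  [golf, india, delta, india, delta, hotel, delta]
Final RIGHT: [echo, bravo, delta, delta, delta, hotel, charlie]
i=0: L=golf=BASE, R=echo -> take RIGHT -> echo
i=1: L=india, R=bravo=BASE -> take LEFT -> india
i=2: L=delta R=delta -> agree -> delta
i=3: L=india=BASE, R=delta -> take RIGHT -> delta
i=4: L=delta R=delta -> agree -> delta
i=5: L=hotel R=hotel -> agree -> hotel
i=6: L=delta=BASE, R=charlie -> take RIGHT -> charlie
Conflict count: 0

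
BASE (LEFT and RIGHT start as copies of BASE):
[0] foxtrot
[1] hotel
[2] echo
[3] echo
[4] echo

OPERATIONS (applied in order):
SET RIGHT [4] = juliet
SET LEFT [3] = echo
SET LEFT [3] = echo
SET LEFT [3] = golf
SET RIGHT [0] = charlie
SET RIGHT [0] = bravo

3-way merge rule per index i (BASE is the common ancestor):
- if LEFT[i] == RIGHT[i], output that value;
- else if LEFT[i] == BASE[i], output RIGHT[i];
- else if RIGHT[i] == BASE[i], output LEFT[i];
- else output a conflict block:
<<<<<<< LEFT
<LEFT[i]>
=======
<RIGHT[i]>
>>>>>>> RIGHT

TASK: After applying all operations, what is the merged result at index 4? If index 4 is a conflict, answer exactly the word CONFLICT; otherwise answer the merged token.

Answer: juliet

Derivation:
Final LEFT:  [foxtrot, hotel, echo, golf, echo]
Final RIGHT: [bravo, hotel, echo, echo, juliet]
i=0: L=foxtrot=BASE, R=bravo -> take RIGHT -> bravo
i=1: L=hotel R=hotel -> agree -> hotel
i=2: L=echo R=echo -> agree -> echo
i=3: L=golf, R=echo=BASE -> take LEFT -> golf
i=4: L=echo=BASE, R=juliet -> take RIGHT -> juliet
Index 4 -> juliet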